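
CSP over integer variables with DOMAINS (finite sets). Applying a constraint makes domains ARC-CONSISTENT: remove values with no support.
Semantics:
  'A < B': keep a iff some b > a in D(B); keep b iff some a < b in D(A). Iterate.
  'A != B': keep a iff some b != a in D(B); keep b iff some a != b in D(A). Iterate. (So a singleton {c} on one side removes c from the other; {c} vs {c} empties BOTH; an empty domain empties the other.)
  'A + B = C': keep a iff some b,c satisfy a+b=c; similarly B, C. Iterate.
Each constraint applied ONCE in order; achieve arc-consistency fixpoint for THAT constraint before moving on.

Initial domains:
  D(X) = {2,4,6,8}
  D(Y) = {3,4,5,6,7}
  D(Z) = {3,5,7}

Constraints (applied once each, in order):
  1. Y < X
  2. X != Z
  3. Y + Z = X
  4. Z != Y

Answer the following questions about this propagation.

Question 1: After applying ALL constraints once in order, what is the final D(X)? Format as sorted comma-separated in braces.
Answer: {6,8}

Derivation:
Constraint 1 (Y < X) on D(Y)={3,4,5,6,7} D(X)={2,4,6,8}: X {2,4,6,8}->{4,6,8}
Constraint 2 (X != Z) on D(X)={4,6,8} D(Z)={3,5,7}: no change
Constraint 3 (Y + Z = X) on D(Y)={3,4,5,6,7} D(Z)={3,5,7} D(X)={4,6,8}: Y {3,4,5,6,7}->{3,5}; Z {3,5,7}->{3,5}; X {4,6,8}->{6,8}
Constraint 4 (Z != Y) on D(Z)={3,5} D(Y)={3,5}: no change
So after all 4 constraints: D(X) = {6,8}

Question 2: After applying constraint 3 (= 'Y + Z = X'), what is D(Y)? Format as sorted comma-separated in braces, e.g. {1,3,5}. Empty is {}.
Answer: {3,5}

Derivation:
Constraint 1 (Y < X) on D(Y)={3,4,5,6,7} D(X)={2,4,6,8}: X {2,4,6,8}->{4,6,8}
Constraint 2 (X != Z) on D(X)={4,6,8} D(Z)={3,5,7}: no change
Constraint 3 (Y + Z = X) on D(Y)={3,4,5,6,7} D(Z)={3,5,7} D(X)={4,6,8}: Y {3,4,5,6,7}->{3,5}; Z {3,5,7}->{3,5}; X {4,6,8}->{6,8}
So after constraint 3: D(Y) = {3,5}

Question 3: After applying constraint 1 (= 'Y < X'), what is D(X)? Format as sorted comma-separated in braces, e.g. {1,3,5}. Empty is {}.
Constraint 1 (Y < X) on D(Y)={3,4,5,6,7} D(X)={2,4,6,8}: X {2,4,6,8}->{4,6,8}
So after constraint 1: D(X) = {4,6,8}

Answer: {4,6,8}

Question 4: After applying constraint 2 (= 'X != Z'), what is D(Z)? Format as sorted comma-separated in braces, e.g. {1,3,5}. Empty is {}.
Answer: {3,5,7}

Derivation:
Constraint 1 (Y < X) on D(Y)={3,4,5,6,7} D(X)={2,4,6,8}: X {2,4,6,8}->{4,6,8}
Constraint 2 (X != Z) on D(X)={4,6,8} D(Z)={3,5,7}: no change
So after constraint 2: D(Z) = {3,5,7}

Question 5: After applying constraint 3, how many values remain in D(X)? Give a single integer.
Constraint 1 (Y < X) on D(Y)={3,4,5,6,7} D(X)={2,4,6,8}: X {2,4,6,8}->{4,6,8}
Constraint 2 (X != Z) on D(X)={4,6,8} D(Z)={3,5,7}: no change
Constraint 3 (Y + Z = X) on D(Y)={3,4,5,6,7} D(Z)={3,5,7} D(X)={4,6,8}: Y {3,4,5,6,7}->{3,5}; Z {3,5,7}->{3,5}; X {4,6,8}->{6,8}
So after constraint 3: D(X)={6,8}, size = 2

Answer: 2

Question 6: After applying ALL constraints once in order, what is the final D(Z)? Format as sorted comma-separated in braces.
Answer: {3,5}

Derivation:
Constraint 1 (Y < X) on D(Y)={3,4,5,6,7} D(X)={2,4,6,8}: X {2,4,6,8}->{4,6,8}
Constraint 2 (X != Z) on D(X)={4,6,8} D(Z)={3,5,7}: no change
Constraint 3 (Y + Z = X) on D(Y)={3,4,5,6,7} D(Z)={3,5,7} D(X)={4,6,8}: Y {3,4,5,6,7}->{3,5}; Z {3,5,7}->{3,5}; X {4,6,8}->{6,8}
Constraint 4 (Z != Y) on D(Z)={3,5} D(Y)={3,5}: no change
So after all 4 constraints: D(Z) = {3,5}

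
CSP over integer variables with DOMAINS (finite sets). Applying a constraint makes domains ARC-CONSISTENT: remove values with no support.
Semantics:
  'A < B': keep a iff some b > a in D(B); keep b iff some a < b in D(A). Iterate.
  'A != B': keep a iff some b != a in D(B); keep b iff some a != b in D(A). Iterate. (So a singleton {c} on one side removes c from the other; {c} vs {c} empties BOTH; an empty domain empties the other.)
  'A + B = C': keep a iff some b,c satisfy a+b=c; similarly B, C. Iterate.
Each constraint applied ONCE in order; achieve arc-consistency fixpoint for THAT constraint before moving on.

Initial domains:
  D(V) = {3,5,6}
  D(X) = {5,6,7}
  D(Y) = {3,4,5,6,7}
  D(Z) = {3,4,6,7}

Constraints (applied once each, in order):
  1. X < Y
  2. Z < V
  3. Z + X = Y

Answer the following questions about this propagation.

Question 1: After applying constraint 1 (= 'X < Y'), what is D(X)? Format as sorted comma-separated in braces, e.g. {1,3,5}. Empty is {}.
Answer: {5,6}

Derivation:
Constraint 1 (X < Y) on D(X)={5,6,7} D(Y)={3,4,5,6,7}: X {5,6,7}->{5,6}; Y {3,4,5,6,7}->{6,7}
So after constraint 1: D(X) = {5,6}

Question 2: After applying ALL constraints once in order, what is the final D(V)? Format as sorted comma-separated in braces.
Constraint 1 (X < Y) on D(X)={5,6,7} D(Y)={3,4,5,6,7}: X {5,6,7}->{5,6}; Y {3,4,5,6,7}->{6,7}
Constraint 2 (Z < V) on D(Z)={3,4,6,7} D(V)={3,5,6}: Z {3,4,6,7}->{3,4}; V {3,5,6}->{5,6}
Constraint 3 (Z + X = Y) on D(Z)={3,4} D(X)={5,6} D(Y)={6,7}: Z {3,4}->{}; X {5,6}->{}; Y {6,7}->{}
So after all 3 constraints: D(V) = {5,6}

Answer: {5,6}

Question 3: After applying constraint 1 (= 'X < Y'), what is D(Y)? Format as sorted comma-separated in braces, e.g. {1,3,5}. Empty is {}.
Constraint 1 (X < Y) on D(X)={5,6,7} D(Y)={3,4,5,6,7}: X {5,6,7}->{5,6}; Y {3,4,5,6,7}->{6,7}
So after constraint 1: D(Y) = {6,7}

Answer: {6,7}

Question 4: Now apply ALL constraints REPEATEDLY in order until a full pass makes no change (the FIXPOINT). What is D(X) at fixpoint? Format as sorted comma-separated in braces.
pass 0 (initial): D(X)={5,6,7}
pass 1: V {3,5,6}->{5,6}; X {5,6,7}->{}; Y {3,4,5,6,7}->{}; Z {3,4,6,7}->{}
pass 2: V {5,6}->{}
pass 3: no change
Fixpoint after 3 passes: D(X) = {}

Answer: {}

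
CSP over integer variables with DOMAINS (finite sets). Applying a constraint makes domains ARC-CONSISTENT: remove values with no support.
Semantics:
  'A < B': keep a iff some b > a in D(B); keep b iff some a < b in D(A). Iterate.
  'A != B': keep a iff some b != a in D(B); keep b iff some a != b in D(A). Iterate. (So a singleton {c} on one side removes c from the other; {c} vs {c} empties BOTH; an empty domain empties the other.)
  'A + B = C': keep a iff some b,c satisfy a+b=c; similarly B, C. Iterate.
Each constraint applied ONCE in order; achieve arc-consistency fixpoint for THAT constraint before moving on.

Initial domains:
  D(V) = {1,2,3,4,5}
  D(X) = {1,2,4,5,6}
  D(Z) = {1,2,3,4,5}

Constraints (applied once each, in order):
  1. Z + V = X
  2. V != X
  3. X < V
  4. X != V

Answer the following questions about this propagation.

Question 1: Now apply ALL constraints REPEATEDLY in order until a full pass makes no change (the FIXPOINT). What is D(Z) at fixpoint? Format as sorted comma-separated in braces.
Answer: {}

Derivation:
pass 0 (initial): D(Z)={1,2,3,4,5}
pass 1: V {1,2,3,4,5}->{3,4,5}; X {1,2,4,5,6}->{2,4}
pass 2: V {3,4,5}->{}; X {2,4}->{}; Z {1,2,3,4,5}->{1}
pass 3: Z {1}->{}
pass 4: no change
Fixpoint after 4 passes: D(Z) = {}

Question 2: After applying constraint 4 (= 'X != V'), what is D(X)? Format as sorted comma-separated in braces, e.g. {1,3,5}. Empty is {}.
Constraint 1 (Z + V = X) on D(Z)={1,2,3,4,5} D(V)={1,2,3,4,5} D(X)={1,2,4,5,6}: X {1,2,4,5,6}->{2,4,5,6}
Constraint 2 (V != X) on D(V)={1,2,3,4,5} D(X)={2,4,5,6}: no change
Constraint 3 (X < V) on D(X)={2,4,5,6} D(V)={1,2,3,4,5}: X {2,4,5,6}->{2,4}; V {1,2,3,4,5}->{3,4,5}
Constraint 4 (X != V) on D(X)={2,4} D(V)={3,4,5}: no change
So after constraint 4: D(X) = {2,4}

Answer: {2,4}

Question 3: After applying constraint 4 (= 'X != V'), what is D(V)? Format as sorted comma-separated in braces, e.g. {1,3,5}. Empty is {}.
Answer: {3,4,5}

Derivation:
Constraint 1 (Z + V = X) on D(Z)={1,2,3,4,5} D(V)={1,2,3,4,5} D(X)={1,2,4,5,6}: X {1,2,4,5,6}->{2,4,5,6}
Constraint 2 (V != X) on D(V)={1,2,3,4,5} D(X)={2,4,5,6}: no change
Constraint 3 (X < V) on D(X)={2,4,5,6} D(V)={1,2,3,4,5}: X {2,4,5,6}->{2,4}; V {1,2,3,4,5}->{3,4,5}
Constraint 4 (X != V) on D(X)={2,4} D(V)={3,4,5}: no change
So after constraint 4: D(V) = {3,4,5}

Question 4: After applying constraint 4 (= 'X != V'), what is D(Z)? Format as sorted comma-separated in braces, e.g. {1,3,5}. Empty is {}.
Constraint 1 (Z + V = X) on D(Z)={1,2,3,4,5} D(V)={1,2,3,4,5} D(X)={1,2,4,5,6}: X {1,2,4,5,6}->{2,4,5,6}
Constraint 2 (V != X) on D(V)={1,2,3,4,5} D(X)={2,4,5,6}: no change
Constraint 3 (X < V) on D(X)={2,4,5,6} D(V)={1,2,3,4,5}: X {2,4,5,6}->{2,4}; V {1,2,3,4,5}->{3,4,5}
Constraint 4 (X != V) on D(X)={2,4} D(V)={3,4,5}: no change
So after constraint 4: D(Z) = {1,2,3,4,5}

Answer: {1,2,3,4,5}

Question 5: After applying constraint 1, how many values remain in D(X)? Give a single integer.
Answer: 4

Derivation:
Constraint 1 (Z + V = X) on D(Z)={1,2,3,4,5} D(V)={1,2,3,4,5} D(X)={1,2,4,5,6}: X {1,2,4,5,6}->{2,4,5,6}
So after constraint 1: D(X)={2,4,5,6}, size = 4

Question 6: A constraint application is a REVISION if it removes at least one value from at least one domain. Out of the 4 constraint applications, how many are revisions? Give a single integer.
Answer: 2

Derivation:
Constraint 1 (Z + V = X) on D(Z)={1,2,3,4,5} D(V)={1,2,3,4,5} D(X)={1,2,4,5,6}: X {1,2,4,5,6}->{2,4,5,6} => REVISION
Constraint 2 (V != X) on D(V)={1,2,3,4,5} D(X)={2,4,5,6}: no change => not a revision
Constraint 3 (X < V) on D(X)={2,4,5,6} D(V)={1,2,3,4,5}: X {2,4,5,6}->{2,4}; V {1,2,3,4,5}->{3,4,5} => REVISION
Constraint 4 (X != V) on D(X)={2,4} D(V)={3,4,5}: no change => not a revision
Total revisions = 2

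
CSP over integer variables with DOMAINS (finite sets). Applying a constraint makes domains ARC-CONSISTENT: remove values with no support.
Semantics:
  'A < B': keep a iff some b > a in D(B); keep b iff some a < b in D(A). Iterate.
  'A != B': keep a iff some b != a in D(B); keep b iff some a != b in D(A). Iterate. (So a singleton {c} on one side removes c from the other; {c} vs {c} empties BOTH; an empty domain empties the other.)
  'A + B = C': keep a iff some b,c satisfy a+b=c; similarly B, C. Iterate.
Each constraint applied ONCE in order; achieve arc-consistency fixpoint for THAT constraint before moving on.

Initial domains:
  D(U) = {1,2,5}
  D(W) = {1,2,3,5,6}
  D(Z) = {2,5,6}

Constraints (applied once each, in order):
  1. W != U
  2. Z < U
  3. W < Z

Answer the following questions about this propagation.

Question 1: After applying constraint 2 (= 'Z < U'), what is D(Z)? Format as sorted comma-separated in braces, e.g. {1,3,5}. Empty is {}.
Constraint 1 (W != U) on D(W)={1,2,3,5,6} D(U)={1,2,5}: no change
Constraint 2 (Z < U) on D(Z)={2,5,6} D(U)={1,2,5}: Z {2,5,6}->{2}; U {1,2,5}->{5}
So after constraint 2: D(Z) = {2}

Answer: {2}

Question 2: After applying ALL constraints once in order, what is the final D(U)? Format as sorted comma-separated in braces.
Answer: {5}

Derivation:
Constraint 1 (W != U) on D(W)={1,2,3,5,6} D(U)={1,2,5}: no change
Constraint 2 (Z < U) on D(Z)={2,5,6} D(U)={1,2,5}: Z {2,5,6}->{2}; U {1,2,5}->{5}
Constraint 3 (W < Z) on D(W)={1,2,3,5,6} D(Z)={2}: W {1,2,3,5,6}->{1}
So after all 3 constraints: D(U) = {5}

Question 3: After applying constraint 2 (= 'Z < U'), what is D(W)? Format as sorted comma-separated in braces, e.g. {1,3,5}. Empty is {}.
Constraint 1 (W != U) on D(W)={1,2,3,5,6} D(U)={1,2,5}: no change
Constraint 2 (Z < U) on D(Z)={2,5,6} D(U)={1,2,5}: Z {2,5,6}->{2}; U {1,2,5}->{5}
So after constraint 2: D(W) = {1,2,3,5,6}

Answer: {1,2,3,5,6}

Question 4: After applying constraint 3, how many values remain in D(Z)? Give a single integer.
Constraint 1 (W != U) on D(W)={1,2,3,5,6} D(U)={1,2,5}: no change
Constraint 2 (Z < U) on D(Z)={2,5,6} D(U)={1,2,5}: Z {2,5,6}->{2}; U {1,2,5}->{5}
Constraint 3 (W < Z) on D(W)={1,2,3,5,6} D(Z)={2}: W {1,2,3,5,6}->{1}
So after constraint 3: D(Z)={2}, size = 1

Answer: 1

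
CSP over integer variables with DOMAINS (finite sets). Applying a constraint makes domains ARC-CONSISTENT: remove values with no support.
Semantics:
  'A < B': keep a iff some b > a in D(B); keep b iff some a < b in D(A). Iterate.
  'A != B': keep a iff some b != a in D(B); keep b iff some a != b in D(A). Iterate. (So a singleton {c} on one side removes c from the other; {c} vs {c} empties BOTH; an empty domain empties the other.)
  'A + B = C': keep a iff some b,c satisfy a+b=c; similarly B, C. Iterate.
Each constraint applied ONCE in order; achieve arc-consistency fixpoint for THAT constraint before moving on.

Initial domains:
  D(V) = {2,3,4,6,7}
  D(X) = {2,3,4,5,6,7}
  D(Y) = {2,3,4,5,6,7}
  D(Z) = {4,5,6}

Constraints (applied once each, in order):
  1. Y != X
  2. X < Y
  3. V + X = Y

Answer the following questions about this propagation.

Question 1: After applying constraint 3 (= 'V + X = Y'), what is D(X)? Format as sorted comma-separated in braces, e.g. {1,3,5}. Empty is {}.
Constraint 1 (Y != X) on D(Y)={2,3,4,5,6,7} D(X)={2,3,4,5,6,7}: no change
Constraint 2 (X < Y) on D(X)={2,3,4,5,6,7} D(Y)={2,3,4,5,6,7}: X {2,3,4,5,6,7}->{2,3,4,5,6}; Y {2,3,4,5,6,7}->{3,4,5,6,7}
Constraint 3 (V + X = Y) on D(V)={2,3,4,6,7} D(X)={2,3,4,5,6} D(Y)={3,4,5,6,7}: V {2,3,4,6,7}->{2,3,4}; X {2,3,4,5,6}->{2,3,4,5}; Y {3,4,5,6,7}->{4,5,6,7}
So after constraint 3: D(X) = {2,3,4,5}

Answer: {2,3,4,5}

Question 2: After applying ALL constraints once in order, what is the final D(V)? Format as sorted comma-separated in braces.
Answer: {2,3,4}

Derivation:
Constraint 1 (Y != X) on D(Y)={2,3,4,5,6,7} D(X)={2,3,4,5,6,7}: no change
Constraint 2 (X < Y) on D(X)={2,3,4,5,6,7} D(Y)={2,3,4,5,6,7}: X {2,3,4,5,6,7}->{2,3,4,5,6}; Y {2,3,4,5,6,7}->{3,4,5,6,7}
Constraint 3 (V + X = Y) on D(V)={2,3,4,6,7} D(X)={2,3,4,5,6} D(Y)={3,4,5,6,7}: V {2,3,4,6,7}->{2,3,4}; X {2,3,4,5,6}->{2,3,4,5}; Y {3,4,5,6,7}->{4,5,6,7}
So after all 3 constraints: D(V) = {2,3,4}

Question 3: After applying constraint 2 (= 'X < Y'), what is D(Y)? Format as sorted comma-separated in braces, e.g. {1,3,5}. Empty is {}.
Answer: {3,4,5,6,7}

Derivation:
Constraint 1 (Y != X) on D(Y)={2,3,4,5,6,7} D(X)={2,3,4,5,6,7}: no change
Constraint 2 (X < Y) on D(X)={2,3,4,5,6,7} D(Y)={2,3,4,5,6,7}: X {2,3,4,5,6,7}->{2,3,4,5,6}; Y {2,3,4,5,6,7}->{3,4,5,6,7}
So after constraint 2: D(Y) = {3,4,5,6,7}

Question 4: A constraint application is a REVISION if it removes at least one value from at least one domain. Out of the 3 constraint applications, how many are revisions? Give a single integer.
Answer: 2

Derivation:
Constraint 1 (Y != X) on D(Y)={2,3,4,5,6,7} D(X)={2,3,4,5,6,7}: no change => not a revision
Constraint 2 (X < Y) on D(X)={2,3,4,5,6,7} D(Y)={2,3,4,5,6,7}: X {2,3,4,5,6,7}->{2,3,4,5,6}; Y {2,3,4,5,6,7}->{3,4,5,6,7} => REVISION
Constraint 3 (V + X = Y) on D(V)={2,3,4,6,7} D(X)={2,3,4,5,6} D(Y)={3,4,5,6,7}: V {2,3,4,6,7}->{2,3,4}; X {2,3,4,5,6}->{2,3,4,5}; Y {3,4,5,6,7}->{4,5,6,7} => REVISION
Total revisions = 2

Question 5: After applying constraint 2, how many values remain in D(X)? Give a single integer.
Answer: 5

Derivation:
Constraint 1 (Y != X) on D(Y)={2,3,4,5,6,7} D(X)={2,3,4,5,6,7}: no change
Constraint 2 (X < Y) on D(X)={2,3,4,5,6,7} D(Y)={2,3,4,5,6,7}: X {2,3,4,5,6,7}->{2,3,4,5,6}; Y {2,3,4,5,6,7}->{3,4,5,6,7}
So after constraint 2: D(X)={2,3,4,5,6}, size = 5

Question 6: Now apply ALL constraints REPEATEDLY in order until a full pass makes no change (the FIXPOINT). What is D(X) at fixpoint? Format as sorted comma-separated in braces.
pass 0 (initial): D(X)={2,3,4,5,6,7}
pass 1: V {2,3,4,6,7}->{2,3,4}; X {2,3,4,5,6,7}->{2,3,4,5}; Y {2,3,4,5,6,7}->{4,5,6,7}
pass 2: no change
Fixpoint after 2 passes: D(X) = {2,3,4,5}

Answer: {2,3,4,5}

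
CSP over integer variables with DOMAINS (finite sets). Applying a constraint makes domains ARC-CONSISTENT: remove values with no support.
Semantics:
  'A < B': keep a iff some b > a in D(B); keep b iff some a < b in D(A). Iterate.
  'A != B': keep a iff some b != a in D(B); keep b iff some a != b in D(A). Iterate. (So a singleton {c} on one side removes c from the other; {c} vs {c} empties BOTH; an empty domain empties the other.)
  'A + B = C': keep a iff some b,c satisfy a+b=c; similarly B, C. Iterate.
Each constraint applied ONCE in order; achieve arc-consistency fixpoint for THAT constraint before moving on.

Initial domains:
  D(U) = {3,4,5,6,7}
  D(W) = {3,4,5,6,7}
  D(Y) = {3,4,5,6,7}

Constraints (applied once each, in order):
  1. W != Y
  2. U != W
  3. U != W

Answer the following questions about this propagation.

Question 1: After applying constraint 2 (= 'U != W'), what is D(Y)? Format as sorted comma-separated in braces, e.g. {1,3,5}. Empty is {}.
Constraint 1 (W != Y) on D(W)={3,4,5,6,7} D(Y)={3,4,5,6,7}: no change
Constraint 2 (U != W) on D(U)={3,4,5,6,7} D(W)={3,4,5,6,7}: no change
So after constraint 2: D(Y) = {3,4,5,6,7}

Answer: {3,4,5,6,7}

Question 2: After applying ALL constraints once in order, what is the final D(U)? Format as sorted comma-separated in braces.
Constraint 1 (W != Y) on D(W)={3,4,5,6,7} D(Y)={3,4,5,6,7}: no change
Constraint 2 (U != W) on D(U)={3,4,5,6,7} D(W)={3,4,5,6,7}: no change
Constraint 3 (U != W) on D(U)={3,4,5,6,7} D(W)={3,4,5,6,7}: no change
So after all 3 constraints: D(U) = {3,4,5,6,7}

Answer: {3,4,5,6,7}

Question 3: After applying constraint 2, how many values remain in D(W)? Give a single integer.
Answer: 5

Derivation:
Constraint 1 (W != Y) on D(W)={3,4,5,6,7} D(Y)={3,4,5,6,7}: no change
Constraint 2 (U != W) on D(U)={3,4,5,6,7} D(W)={3,4,5,6,7}: no change
So after constraint 2: D(W)={3,4,5,6,7}, size = 5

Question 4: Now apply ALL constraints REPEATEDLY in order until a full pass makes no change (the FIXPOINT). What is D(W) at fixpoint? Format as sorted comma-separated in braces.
Answer: {3,4,5,6,7}

Derivation:
pass 0 (initial): D(W)={3,4,5,6,7}
pass 1: no change
Fixpoint after 1 passes: D(W) = {3,4,5,6,7}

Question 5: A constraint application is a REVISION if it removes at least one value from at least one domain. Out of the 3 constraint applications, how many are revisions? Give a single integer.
Answer: 0

Derivation:
Constraint 1 (W != Y) on D(W)={3,4,5,6,7} D(Y)={3,4,5,6,7}: no change => not a revision
Constraint 2 (U != W) on D(U)={3,4,5,6,7} D(W)={3,4,5,6,7}: no change => not a revision
Constraint 3 (U != W) on D(U)={3,4,5,6,7} D(W)={3,4,5,6,7}: no change => not a revision
Total revisions = 0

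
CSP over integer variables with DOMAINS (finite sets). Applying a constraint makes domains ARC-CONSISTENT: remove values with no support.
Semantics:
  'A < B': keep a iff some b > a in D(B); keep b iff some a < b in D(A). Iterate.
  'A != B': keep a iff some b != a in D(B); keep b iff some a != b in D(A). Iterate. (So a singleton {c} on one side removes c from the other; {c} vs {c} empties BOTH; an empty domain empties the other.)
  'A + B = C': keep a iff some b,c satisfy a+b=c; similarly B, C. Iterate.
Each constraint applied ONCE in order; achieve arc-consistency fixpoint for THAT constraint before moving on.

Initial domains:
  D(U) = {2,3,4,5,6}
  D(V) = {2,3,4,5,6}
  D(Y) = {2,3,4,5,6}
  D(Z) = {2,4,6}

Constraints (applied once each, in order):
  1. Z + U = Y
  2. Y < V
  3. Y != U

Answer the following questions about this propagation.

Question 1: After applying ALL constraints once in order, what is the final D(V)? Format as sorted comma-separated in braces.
Answer: {5,6}

Derivation:
Constraint 1 (Z + U = Y) on D(Z)={2,4,6} D(U)={2,3,4,5,6} D(Y)={2,3,4,5,6}: Z {2,4,6}->{2,4}; U {2,3,4,5,6}->{2,3,4}; Y {2,3,4,5,6}->{4,5,6}
Constraint 2 (Y < V) on D(Y)={4,5,6} D(V)={2,3,4,5,6}: Y {4,5,6}->{4,5}; V {2,3,4,5,6}->{5,6}
Constraint 3 (Y != U) on D(Y)={4,5} D(U)={2,3,4}: no change
So after all 3 constraints: D(V) = {5,6}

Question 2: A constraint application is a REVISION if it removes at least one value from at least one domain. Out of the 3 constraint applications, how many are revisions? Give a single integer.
Answer: 2

Derivation:
Constraint 1 (Z + U = Y) on D(Z)={2,4,6} D(U)={2,3,4,5,6} D(Y)={2,3,4,5,6}: Z {2,4,6}->{2,4}; U {2,3,4,5,6}->{2,3,4}; Y {2,3,4,5,6}->{4,5,6} => REVISION
Constraint 2 (Y < V) on D(Y)={4,5,6} D(V)={2,3,4,5,6}: Y {4,5,6}->{4,5}; V {2,3,4,5,6}->{5,6} => REVISION
Constraint 3 (Y != U) on D(Y)={4,5} D(U)={2,3,4}: no change => not a revision
Total revisions = 2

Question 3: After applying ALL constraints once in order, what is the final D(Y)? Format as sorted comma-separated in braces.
Constraint 1 (Z + U = Y) on D(Z)={2,4,6} D(U)={2,3,4,5,6} D(Y)={2,3,4,5,6}: Z {2,4,6}->{2,4}; U {2,3,4,5,6}->{2,3,4}; Y {2,3,4,5,6}->{4,5,6}
Constraint 2 (Y < V) on D(Y)={4,5,6} D(V)={2,3,4,5,6}: Y {4,5,6}->{4,5}; V {2,3,4,5,6}->{5,6}
Constraint 3 (Y != U) on D(Y)={4,5} D(U)={2,3,4}: no change
So after all 3 constraints: D(Y) = {4,5}

Answer: {4,5}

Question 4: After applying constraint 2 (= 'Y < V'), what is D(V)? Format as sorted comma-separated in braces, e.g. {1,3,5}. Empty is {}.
Constraint 1 (Z + U = Y) on D(Z)={2,4,6} D(U)={2,3,4,5,6} D(Y)={2,3,4,5,6}: Z {2,4,6}->{2,4}; U {2,3,4,5,6}->{2,3,4}; Y {2,3,4,5,6}->{4,5,6}
Constraint 2 (Y < V) on D(Y)={4,5,6} D(V)={2,3,4,5,6}: Y {4,5,6}->{4,5}; V {2,3,4,5,6}->{5,6}
So after constraint 2: D(V) = {5,6}

Answer: {5,6}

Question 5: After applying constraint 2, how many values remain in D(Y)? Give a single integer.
Answer: 2

Derivation:
Constraint 1 (Z + U = Y) on D(Z)={2,4,6} D(U)={2,3,4,5,6} D(Y)={2,3,4,5,6}: Z {2,4,6}->{2,4}; U {2,3,4,5,6}->{2,3,4}; Y {2,3,4,5,6}->{4,5,6}
Constraint 2 (Y < V) on D(Y)={4,5,6} D(V)={2,3,4,5,6}: Y {4,5,6}->{4,5}; V {2,3,4,5,6}->{5,6}
So after constraint 2: D(Y)={4,5}, size = 2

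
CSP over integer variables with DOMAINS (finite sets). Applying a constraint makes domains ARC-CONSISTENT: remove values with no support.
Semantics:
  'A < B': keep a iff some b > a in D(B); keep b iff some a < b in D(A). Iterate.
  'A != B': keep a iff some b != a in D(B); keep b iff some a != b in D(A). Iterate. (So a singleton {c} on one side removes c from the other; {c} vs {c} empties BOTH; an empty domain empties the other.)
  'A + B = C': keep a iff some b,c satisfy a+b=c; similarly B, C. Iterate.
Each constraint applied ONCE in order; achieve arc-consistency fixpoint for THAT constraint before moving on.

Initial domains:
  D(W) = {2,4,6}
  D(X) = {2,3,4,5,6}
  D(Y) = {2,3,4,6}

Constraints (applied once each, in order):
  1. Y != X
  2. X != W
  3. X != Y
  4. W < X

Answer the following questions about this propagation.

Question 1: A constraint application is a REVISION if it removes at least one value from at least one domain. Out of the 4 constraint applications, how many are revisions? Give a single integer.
Answer: 1

Derivation:
Constraint 1 (Y != X) on D(Y)={2,3,4,6} D(X)={2,3,4,5,6}: no change => not a revision
Constraint 2 (X != W) on D(X)={2,3,4,5,6} D(W)={2,4,6}: no change => not a revision
Constraint 3 (X != Y) on D(X)={2,3,4,5,6} D(Y)={2,3,4,6}: no change => not a revision
Constraint 4 (W < X) on D(W)={2,4,6} D(X)={2,3,4,5,6}: W {2,4,6}->{2,4}; X {2,3,4,5,6}->{3,4,5,6} => REVISION
Total revisions = 1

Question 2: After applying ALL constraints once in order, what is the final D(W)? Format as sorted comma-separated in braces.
Answer: {2,4}

Derivation:
Constraint 1 (Y != X) on D(Y)={2,3,4,6} D(X)={2,3,4,5,6}: no change
Constraint 2 (X != W) on D(X)={2,3,4,5,6} D(W)={2,4,6}: no change
Constraint 3 (X != Y) on D(X)={2,3,4,5,6} D(Y)={2,3,4,6}: no change
Constraint 4 (W < X) on D(W)={2,4,6} D(X)={2,3,4,5,6}: W {2,4,6}->{2,4}; X {2,3,4,5,6}->{3,4,5,6}
So after all 4 constraints: D(W) = {2,4}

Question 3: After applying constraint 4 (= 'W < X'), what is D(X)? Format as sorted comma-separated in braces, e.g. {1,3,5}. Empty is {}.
Answer: {3,4,5,6}

Derivation:
Constraint 1 (Y != X) on D(Y)={2,3,4,6} D(X)={2,3,4,5,6}: no change
Constraint 2 (X != W) on D(X)={2,3,4,5,6} D(W)={2,4,6}: no change
Constraint 3 (X != Y) on D(X)={2,3,4,5,6} D(Y)={2,3,4,6}: no change
Constraint 4 (W < X) on D(W)={2,4,6} D(X)={2,3,4,5,6}: W {2,4,6}->{2,4}; X {2,3,4,5,6}->{3,4,5,6}
So after constraint 4: D(X) = {3,4,5,6}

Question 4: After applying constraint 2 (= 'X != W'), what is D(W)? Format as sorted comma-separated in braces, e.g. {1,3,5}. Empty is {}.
Answer: {2,4,6}

Derivation:
Constraint 1 (Y != X) on D(Y)={2,3,4,6} D(X)={2,3,4,5,6}: no change
Constraint 2 (X != W) on D(X)={2,3,4,5,6} D(W)={2,4,6}: no change
So after constraint 2: D(W) = {2,4,6}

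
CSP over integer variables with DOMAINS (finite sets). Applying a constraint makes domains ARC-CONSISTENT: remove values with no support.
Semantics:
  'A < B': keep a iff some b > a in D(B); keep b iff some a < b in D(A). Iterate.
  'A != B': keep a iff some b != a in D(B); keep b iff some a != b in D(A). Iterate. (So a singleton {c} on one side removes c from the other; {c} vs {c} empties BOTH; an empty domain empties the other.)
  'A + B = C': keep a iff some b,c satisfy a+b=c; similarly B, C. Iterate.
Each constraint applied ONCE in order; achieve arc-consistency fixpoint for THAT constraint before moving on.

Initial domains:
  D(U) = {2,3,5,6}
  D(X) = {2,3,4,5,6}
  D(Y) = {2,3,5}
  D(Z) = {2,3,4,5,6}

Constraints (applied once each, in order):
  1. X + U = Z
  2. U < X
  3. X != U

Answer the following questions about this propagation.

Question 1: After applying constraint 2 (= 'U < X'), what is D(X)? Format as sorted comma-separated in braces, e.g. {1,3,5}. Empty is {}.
Answer: {3,4}

Derivation:
Constraint 1 (X + U = Z) on D(X)={2,3,4,5,6} D(U)={2,3,5,6} D(Z)={2,3,4,5,6}: X {2,3,4,5,6}->{2,3,4}; U {2,3,5,6}->{2,3}; Z {2,3,4,5,6}->{4,5,6}
Constraint 2 (U < X) on D(U)={2,3} D(X)={2,3,4}: X {2,3,4}->{3,4}
So after constraint 2: D(X) = {3,4}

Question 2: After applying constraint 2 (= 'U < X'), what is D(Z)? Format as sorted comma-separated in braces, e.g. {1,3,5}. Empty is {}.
Answer: {4,5,6}

Derivation:
Constraint 1 (X + U = Z) on D(X)={2,3,4,5,6} D(U)={2,3,5,6} D(Z)={2,3,4,5,6}: X {2,3,4,5,6}->{2,3,4}; U {2,3,5,6}->{2,3}; Z {2,3,4,5,6}->{4,5,6}
Constraint 2 (U < X) on D(U)={2,3} D(X)={2,3,4}: X {2,3,4}->{3,4}
So after constraint 2: D(Z) = {4,5,6}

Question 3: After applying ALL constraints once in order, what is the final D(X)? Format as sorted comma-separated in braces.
Constraint 1 (X + U = Z) on D(X)={2,3,4,5,6} D(U)={2,3,5,6} D(Z)={2,3,4,5,6}: X {2,3,4,5,6}->{2,3,4}; U {2,3,5,6}->{2,3}; Z {2,3,4,5,6}->{4,5,6}
Constraint 2 (U < X) on D(U)={2,3} D(X)={2,3,4}: X {2,3,4}->{3,4}
Constraint 3 (X != U) on D(X)={3,4} D(U)={2,3}: no change
So after all 3 constraints: D(X) = {3,4}

Answer: {3,4}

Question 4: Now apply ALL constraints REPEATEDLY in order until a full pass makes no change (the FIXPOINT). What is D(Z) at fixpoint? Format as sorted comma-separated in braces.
Answer: {5,6}

Derivation:
pass 0 (initial): D(Z)={2,3,4,5,6}
pass 1: U {2,3,5,6}->{2,3}; X {2,3,4,5,6}->{3,4}; Z {2,3,4,5,6}->{4,5,6}
pass 2: Z {4,5,6}->{5,6}
pass 3: no change
Fixpoint after 3 passes: D(Z) = {5,6}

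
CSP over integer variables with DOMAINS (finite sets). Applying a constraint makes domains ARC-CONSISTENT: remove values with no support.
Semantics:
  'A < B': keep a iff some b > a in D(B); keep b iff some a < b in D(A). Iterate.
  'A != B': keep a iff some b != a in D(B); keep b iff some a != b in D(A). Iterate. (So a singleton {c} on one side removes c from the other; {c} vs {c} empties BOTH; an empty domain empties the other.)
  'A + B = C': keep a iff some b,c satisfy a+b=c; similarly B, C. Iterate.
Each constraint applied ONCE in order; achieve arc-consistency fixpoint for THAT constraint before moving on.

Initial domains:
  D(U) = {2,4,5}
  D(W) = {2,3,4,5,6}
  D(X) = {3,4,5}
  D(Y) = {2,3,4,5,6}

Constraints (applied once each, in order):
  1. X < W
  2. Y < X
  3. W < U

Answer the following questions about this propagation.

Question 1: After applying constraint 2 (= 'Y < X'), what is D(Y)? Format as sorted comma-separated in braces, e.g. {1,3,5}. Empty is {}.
Answer: {2,3,4}

Derivation:
Constraint 1 (X < W) on D(X)={3,4,5} D(W)={2,3,4,5,6}: W {2,3,4,5,6}->{4,5,6}
Constraint 2 (Y < X) on D(Y)={2,3,4,5,6} D(X)={3,4,5}: Y {2,3,4,5,6}->{2,3,4}
So after constraint 2: D(Y) = {2,3,4}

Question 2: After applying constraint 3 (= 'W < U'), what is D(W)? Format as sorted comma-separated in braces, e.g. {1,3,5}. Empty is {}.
Answer: {4}

Derivation:
Constraint 1 (X < W) on D(X)={3,4,5} D(W)={2,3,4,5,6}: W {2,3,4,5,6}->{4,5,6}
Constraint 2 (Y < X) on D(Y)={2,3,4,5,6} D(X)={3,4,5}: Y {2,3,4,5,6}->{2,3,4}
Constraint 3 (W < U) on D(W)={4,5,6} D(U)={2,4,5}: W {4,5,6}->{4}; U {2,4,5}->{5}
So after constraint 3: D(W) = {4}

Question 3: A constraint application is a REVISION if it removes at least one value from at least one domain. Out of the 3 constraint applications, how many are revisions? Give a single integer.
Answer: 3

Derivation:
Constraint 1 (X < W) on D(X)={3,4,5} D(W)={2,3,4,5,6}: W {2,3,4,5,6}->{4,5,6} => REVISION
Constraint 2 (Y < X) on D(Y)={2,3,4,5,6} D(X)={3,4,5}: Y {2,3,4,5,6}->{2,3,4} => REVISION
Constraint 3 (W < U) on D(W)={4,5,6} D(U)={2,4,5}: W {4,5,6}->{4}; U {2,4,5}->{5} => REVISION
Total revisions = 3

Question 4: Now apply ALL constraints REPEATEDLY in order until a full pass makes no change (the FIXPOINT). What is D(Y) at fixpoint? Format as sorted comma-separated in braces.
pass 0 (initial): D(Y)={2,3,4,5,6}
pass 1: U {2,4,5}->{5}; W {2,3,4,5,6}->{4}; Y {2,3,4,5,6}->{2,3,4}
pass 2: X {3,4,5}->{3}; Y {2,3,4}->{2}
pass 3: no change
Fixpoint after 3 passes: D(Y) = {2}

Answer: {2}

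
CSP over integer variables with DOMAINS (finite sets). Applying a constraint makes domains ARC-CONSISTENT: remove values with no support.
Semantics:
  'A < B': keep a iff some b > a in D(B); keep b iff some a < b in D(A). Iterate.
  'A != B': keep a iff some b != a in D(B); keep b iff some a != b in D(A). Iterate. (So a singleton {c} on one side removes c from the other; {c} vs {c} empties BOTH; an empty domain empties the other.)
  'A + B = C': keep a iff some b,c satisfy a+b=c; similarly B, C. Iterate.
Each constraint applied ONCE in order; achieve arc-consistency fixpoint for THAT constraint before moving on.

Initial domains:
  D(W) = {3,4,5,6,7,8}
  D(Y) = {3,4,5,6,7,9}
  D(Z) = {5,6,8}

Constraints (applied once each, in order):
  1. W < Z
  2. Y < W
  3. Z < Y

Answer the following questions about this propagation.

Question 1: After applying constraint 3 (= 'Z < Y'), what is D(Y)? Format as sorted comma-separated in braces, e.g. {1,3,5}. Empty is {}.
Answer: {6}

Derivation:
Constraint 1 (W < Z) on D(W)={3,4,5,6,7,8} D(Z)={5,6,8}: W {3,4,5,6,7,8}->{3,4,5,6,7}
Constraint 2 (Y < W) on D(Y)={3,4,5,6,7,9} D(W)={3,4,5,6,7}: Y {3,4,5,6,7,9}->{3,4,5,6}; W {3,4,5,6,7}->{4,5,6,7}
Constraint 3 (Z < Y) on D(Z)={5,6,8} D(Y)={3,4,5,6}: Z {5,6,8}->{5}; Y {3,4,5,6}->{6}
So after constraint 3: D(Y) = {6}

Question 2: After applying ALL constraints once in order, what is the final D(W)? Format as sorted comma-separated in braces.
Answer: {4,5,6,7}

Derivation:
Constraint 1 (W < Z) on D(W)={3,4,5,6,7,8} D(Z)={5,6,8}: W {3,4,5,6,7,8}->{3,4,5,6,7}
Constraint 2 (Y < W) on D(Y)={3,4,5,6,7,9} D(W)={3,4,5,6,7}: Y {3,4,5,6,7,9}->{3,4,5,6}; W {3,4,5,6,7}->{4,5,6,7}
Constraint 3 (Z < Y) on D(Z)={5,6,8} D(Y)={3,4,5,6}: Z {5,6,8}->{5}; Y {3,4,5,6}->{6}
So after all 3 constraints: D(W) = {4,5,6,7}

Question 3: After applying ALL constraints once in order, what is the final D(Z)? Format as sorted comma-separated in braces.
Answer: {5}

Derivation:
Constraint 1 (W < Z) on D(W)={3,4,5,6,7,8} D(Z)={5,6,8}: W {3,4,5,6,7,8}->{3,4,5,6,7}
Constraint 2 (Y < W) on D(Y)={3,4,5,6,7,9} D(W)={3,4,5,6,7}: Y {3,4,5,6,7,9}->{3,4,5,6}; W {3,4,5,6,7}->{4,5,6,7}
Constraint 3 (Z < Y) on D(Z)={5,6,8} D(Y)={3,4,5,6}: Z {5,6,8}->{5}; Y {3,4,5,6}->{6}
So after all 3 constraints: D(Z) = {5}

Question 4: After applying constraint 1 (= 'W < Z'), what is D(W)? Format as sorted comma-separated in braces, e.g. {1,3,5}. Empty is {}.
Answer: {3,4,5,6,7}

Derivation:
Constraint 1 (W < Z) on D(W)={3,4,5,6,7,8} D(Z)={5,6,8}: W {3,4,5,6,7,8}->{3,4,5,6,7}
So after constraint 1: D(W) = {3,4,5,6,7}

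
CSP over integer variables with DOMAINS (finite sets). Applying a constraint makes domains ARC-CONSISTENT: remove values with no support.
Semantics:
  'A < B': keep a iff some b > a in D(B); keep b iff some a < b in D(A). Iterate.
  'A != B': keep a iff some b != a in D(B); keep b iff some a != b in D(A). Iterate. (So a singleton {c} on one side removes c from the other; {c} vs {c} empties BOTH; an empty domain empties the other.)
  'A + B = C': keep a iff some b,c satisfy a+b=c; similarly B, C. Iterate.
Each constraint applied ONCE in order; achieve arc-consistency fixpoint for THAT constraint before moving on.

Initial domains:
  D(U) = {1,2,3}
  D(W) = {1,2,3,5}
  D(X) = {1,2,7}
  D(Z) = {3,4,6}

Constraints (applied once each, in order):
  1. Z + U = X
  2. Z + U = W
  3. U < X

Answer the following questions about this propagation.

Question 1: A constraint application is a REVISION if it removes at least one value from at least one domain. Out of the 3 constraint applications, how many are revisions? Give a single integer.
Answer: 2

Derivation:
Constraint 1 (Z + U = X) on D(Z)={3,4,6} D(U)={1,2,3} D(X)={1,2,7}: Z {3,4,6}->{4,6}; U {1,2,3}->{1,3}; X {1,2,7}->{7} => REVISION
Constraint 2 (Z + U = W) on D(Z)={4,6} D(U)={1,3} D(W)={1,2,3,5}: Z {4,6}->{4}; U {1,3}->{1}; W {1,2,3,5}->{5} => REVISION
Constraint 3 (U < X) on D(U)={1} D(X)={7}: no change => not a revision
Total revisions = 2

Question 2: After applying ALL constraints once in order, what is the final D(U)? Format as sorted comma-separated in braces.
Answer: {1}

Derivation:
Constraint 1 (Z + U = X) on D(Z)={3,4,6} D(U)={1,2,3} D(X)={1,2,7}: Z {3,4,6}->{4,6}; U {1,2,3}->{1,3}; X {1,2,7}->{7}
Constraint 2 (Z + U = W) on D(Z)={4,6} D(U)={1,3} D(W)={1,2,3,5}: Z {4,6}->{4}; U {1,3}->{1}; W {1,2,3,5}->{5}
Constraint 3 (U < X) on D(U)={1} D(X)={7}: no change
So after all 3 constraints: D(U) = {1}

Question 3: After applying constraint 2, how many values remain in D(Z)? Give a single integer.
Answer: 1

Derivation:
Constraint 1 (Z + U = X) on D(Z)={3,4,6} D(U)={1,2,3} D(X)={1,2,7}: Z {3,4,6}->{4,6}; U {1,2,3}->{1,3}; X {1,2,7}->{7}
Constraint 2 (Z + U = W) on D(Z)={4,6} D(U)={1,3} D(W)={1,2,3,5}: Z {4,6}->{4}; U {1,3}->{1}; W {1,2,3,5}->{5}
So after constraint 2: D(Z)={4}, size = 1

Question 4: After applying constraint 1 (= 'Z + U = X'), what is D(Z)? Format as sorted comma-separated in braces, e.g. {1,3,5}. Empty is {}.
Constraint 1 (Z + U = X) on D(Z)={3,4,6} D(U)={1,2,3} D(X)={1,2,7}: Z {3,4,6}->{4,6}; U {1,2,3}->{1,3}; X {1,2,7}->{7}
So after constraint 1: D(Z) = {4,6}

Answer: {4,6}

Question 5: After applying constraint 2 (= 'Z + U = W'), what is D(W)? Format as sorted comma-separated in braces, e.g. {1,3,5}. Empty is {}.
Constraint 1 (Z + U = X) on D(Z)={3,4,6} D(U)={1,2,3} D(X)={1,2,7}: Z {3,4,6}->{4,6}; U {1,2,3}->{1,3}; X {1,2,7}->{7}
Constraint 2 (Z + U = W) on D(Z)={4,6} D(U)={1,3} D(W)={1,2,3,5}: Z {4,6}->{4}; U {1,3}->{1}; W {1,2,3,5}->{5}
So after constraint 2: D(W) = {5}

Answer: {5}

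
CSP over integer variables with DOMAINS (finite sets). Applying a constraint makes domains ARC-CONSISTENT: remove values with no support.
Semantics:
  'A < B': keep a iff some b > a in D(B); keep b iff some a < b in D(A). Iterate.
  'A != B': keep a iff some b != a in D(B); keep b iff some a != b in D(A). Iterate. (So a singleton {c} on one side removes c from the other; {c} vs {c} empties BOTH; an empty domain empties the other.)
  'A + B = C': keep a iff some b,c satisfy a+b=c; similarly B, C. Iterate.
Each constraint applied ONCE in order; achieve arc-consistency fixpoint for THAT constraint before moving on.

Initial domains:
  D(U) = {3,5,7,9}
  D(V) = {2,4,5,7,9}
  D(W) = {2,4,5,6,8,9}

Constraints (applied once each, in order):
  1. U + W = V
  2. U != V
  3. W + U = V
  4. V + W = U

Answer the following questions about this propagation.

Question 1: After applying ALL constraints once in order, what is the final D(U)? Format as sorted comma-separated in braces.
Constraint 1 (U + W = V) on D(U)={3,5,7,9} D(W)={2,4,5,6,8,9} D(V)={2,4,5,7,9}: U {3,5,7,9}->{3,5,7}; W {2,4,5,6,8,9}->{2,4,6}; V {2,4,5,7,9}->{5,7,9}
Constraint 2 (U != V) on D(U)={3,5,7} D(V)={5,7,9}: no change
Constraint 3 (W + U = V) on D(W)={2,4,6} D(U)={3,5,7} D(V)={5,7,9}: no change
Constraint 4 (V + W = U) on D(V)={5,7,9} D(W)={2,4,6} D(U)={3,5,7}: V {5,7,9}->{5}; W {2,4,6}->{2}; U {3,5,7}->{7}
So after all 4 constraints: D(U) = {7}

Answer: {7}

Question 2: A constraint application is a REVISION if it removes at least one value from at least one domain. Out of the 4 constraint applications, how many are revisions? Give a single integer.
Constraint 1 (U + W = V) on D(U)={3,5,7,9} D(W)={2,4,5,6,8,9} D(V)={2,4,5,7,9}: U {3,5,7,9}->{3,5,7}; W {2,4,5,6,8,9}->{2,4,6}; V {2,4,5,7,9}->{5,7,9} => REVISION
Constraint 2 (U != V) on D(U)={3,5,7} D(V)={5,7,9}: no change => not a revision
Constraint 3 (W + U = V) on D(W)={2,4,6} D(U)={3,5,7} D(V)={5,7,9}: no change => not a revision
Constraint 4 (V + W = U) on D(V)={5,7,9} D(W)={2,4,6} D(U)={3,5,7}: V {5,7,9}->{5}; W {2,4,6}->{2}; U {3,5,7}->{7} => REVISION
Total revisions = 2

Answer: 2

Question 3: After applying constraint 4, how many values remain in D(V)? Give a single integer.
Answer: 1

Derivation:
Constraint 1 (U + W = V) on D(U)={3,5,7,9} D(W)={2,4,5,6,8,9} D(V)={2,4,5,7,9}: U {3,5,7,9}->{3,5,7}; W {2,4,5,6,8,9}->{2,4,6}; V {2,4,5,7,9}->{5,7,9}
Constraint 2 (U != V) on D(U)={3,5,7} D(V)={5,7,9}: no change
Constraint 3 (W + U = V) on D(W)={2,4,6} D(U)={3,5,7} D(V)={5,7,9}: no change
Constraint 4 (V + W = U) on D(V)={5,7,9} D(W)={2,4,6} D(U)={3,5,7}: V {5,7,9}->{5}; W {2,4,6}->{2}; U {3,5,7}->{7}
So after constraint 4: D(V)={5}, size = 1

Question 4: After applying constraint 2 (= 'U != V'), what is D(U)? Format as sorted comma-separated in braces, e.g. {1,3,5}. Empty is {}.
Constraint 1 (U + W = V) on D(U)={3,5,7,9} D(W)={2,4,5,6,8,9} D(V)={2,4,5,7,9}: U {3,5,7,9}->{3,5,7}; W {2,4,5,6,8,9}->{2,4,6}; V {2,4,5,7,9}->{5,7,9}
Constraint 2 (U != V) on D(U)={3,5,7} D(V)={5,7,9}: no change
So after constraint 2: D(U) = {3,5,7}

Answer: {3,5,7}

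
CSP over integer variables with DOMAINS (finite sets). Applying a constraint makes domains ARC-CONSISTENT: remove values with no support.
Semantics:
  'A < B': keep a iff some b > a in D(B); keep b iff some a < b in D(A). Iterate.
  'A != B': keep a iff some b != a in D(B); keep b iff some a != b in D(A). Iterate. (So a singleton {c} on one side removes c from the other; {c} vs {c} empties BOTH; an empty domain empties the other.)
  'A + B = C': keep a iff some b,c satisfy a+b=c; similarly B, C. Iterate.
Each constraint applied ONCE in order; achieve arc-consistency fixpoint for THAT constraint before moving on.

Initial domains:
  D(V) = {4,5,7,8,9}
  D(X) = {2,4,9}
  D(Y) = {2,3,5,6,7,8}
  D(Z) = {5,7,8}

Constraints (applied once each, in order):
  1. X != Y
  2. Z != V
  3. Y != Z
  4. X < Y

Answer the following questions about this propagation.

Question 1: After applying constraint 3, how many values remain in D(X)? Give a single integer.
Constraint 1 (X != Y) on D(X)={2,4,9} D(Y)={2,3,5,6,7,8}: no change
Constraint 2 (Z != V) on D(Z)={5,7,8} D(V)={4,5,7,8,9}: no change
Constraint 3 (Y != Z) on D(Y)={2,3,5,6,7,8} D(Z)={5,7,8}: no change
So after constraint 3: D(X)={2,4,9}, size = 3

Answer: 3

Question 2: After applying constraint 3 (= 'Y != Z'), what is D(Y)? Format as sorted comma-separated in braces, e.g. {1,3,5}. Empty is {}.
Answer: {2,3,5,6,7,8}

Derivation:
Constraint 1 (X != Y) on D(X)={2,4,9} D(Y)={2,3,5,6,7,8}: no change
Constraint 2 (Z != V) on D(Z)={5,7,8} D(V)={4,5,7,8,9}: no change
Constraint 3 (Y != Z) on D(Y)={2,3,5,6,7,8} D(Z)={5,7,8}: no change
So after constraint 3: D(Y) = {2,3,5,6,7,8}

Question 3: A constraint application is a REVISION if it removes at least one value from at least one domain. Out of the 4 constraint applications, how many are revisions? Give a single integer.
Answer: 1

Derivation:
Constraint 1 (X != Y) on D(X)={2,4,9} D(Y)={2,3,5,6,7,8}: no change => not a revision
Constraint 2 (Z != V) on D(Z)={5,7,8} D(V)={4,5,7,8,9}: no change => not a revision
Constraint 3 (Y != Z) on D(Y)={2,3,5,6,7,8} D(Z)={5,7,8}: no change => not a revision
Constraint 4 (X < Y) on D(X)={2,4,9} D(Y)={2,3,5,6,7,8}: X {2,4,9}->{2,4}; Y {2,3,5,6,7,8}->{3,5,6,7,8} => REVISION
Total revisions = 1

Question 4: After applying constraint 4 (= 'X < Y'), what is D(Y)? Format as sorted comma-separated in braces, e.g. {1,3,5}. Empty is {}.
Answer: {3,5,6,7,8}

Derivation:
Constraint 1 (X != Y) on D(X)={2,4,9} D(Y)={2,3,5,6,7,8}: no change
Constraint 2 (Z != V) on D(Z)={5,7,8} D(V)={4,5,7,8,9}: no change
Constraint 3 (Y != Z) on D(Y)={2,3,5,6,7,8} D(Z)={5,7,8}: no change
Constraint 4 (X < Y) on D(X)={2,4,9} D(Y)={2,3,5,6,7,8}: X {2,4,9}->{2,4}; Y {2,3,5,6,7,8}->{3,5,6,7,8}
So after constraint 4: D(Y) = {3,5,6,7,8}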